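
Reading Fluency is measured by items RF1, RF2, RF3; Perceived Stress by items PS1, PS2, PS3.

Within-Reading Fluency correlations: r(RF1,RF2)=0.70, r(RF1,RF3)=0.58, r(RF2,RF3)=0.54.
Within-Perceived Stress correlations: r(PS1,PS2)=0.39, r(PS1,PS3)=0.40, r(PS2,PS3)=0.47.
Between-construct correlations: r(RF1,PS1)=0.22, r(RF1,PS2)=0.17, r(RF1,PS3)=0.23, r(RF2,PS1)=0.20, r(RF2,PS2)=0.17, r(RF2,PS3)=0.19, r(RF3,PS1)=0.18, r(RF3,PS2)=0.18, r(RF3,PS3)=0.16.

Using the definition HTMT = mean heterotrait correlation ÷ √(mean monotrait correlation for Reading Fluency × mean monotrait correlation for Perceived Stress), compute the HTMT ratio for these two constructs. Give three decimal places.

Mean heterotrait r = 1.70/9 = 0.1889.
Mean within-RF = 1.82/3 = 0.6067; mean within-PS = 1.26/3 = 0.4200.
Geometric mean = √(0.6067 × 0.4200) = 0.5048.
HTMT = 0.1889 / 0.5048 = 0.374.

0.374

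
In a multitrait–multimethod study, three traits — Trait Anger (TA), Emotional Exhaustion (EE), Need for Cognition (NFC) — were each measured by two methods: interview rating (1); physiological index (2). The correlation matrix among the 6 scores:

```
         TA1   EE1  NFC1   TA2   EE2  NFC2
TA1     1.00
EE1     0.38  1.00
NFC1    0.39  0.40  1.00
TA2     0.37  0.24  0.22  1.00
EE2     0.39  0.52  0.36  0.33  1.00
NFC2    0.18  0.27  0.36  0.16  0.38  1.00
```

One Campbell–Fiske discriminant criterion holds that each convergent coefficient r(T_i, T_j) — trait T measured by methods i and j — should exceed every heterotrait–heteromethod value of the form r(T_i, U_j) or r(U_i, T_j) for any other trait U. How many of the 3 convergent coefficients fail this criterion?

Checking each validity diagonal entry against its comparison values:
TA (methods 1·2): 0.37 vs {0.39, 0.24, 0.18, 0.22} → fail.
EE (methods 1·2): 0.52 vs {0.24, 0.39, 0.27, 0.36} → pass.
NFC (methods 1·2): 0.36 vs {0.22, 0.18, 0.36, 0.27} → fail.
2 of 3 fail.

2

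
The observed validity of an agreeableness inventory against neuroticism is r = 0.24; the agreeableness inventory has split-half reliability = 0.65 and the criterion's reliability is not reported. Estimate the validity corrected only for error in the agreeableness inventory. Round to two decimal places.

0.30

Single correction: r_c = r_obs / √r_xx = 0.24 / √0.65 = 0.24 / 0.8062 ≈ 0.30.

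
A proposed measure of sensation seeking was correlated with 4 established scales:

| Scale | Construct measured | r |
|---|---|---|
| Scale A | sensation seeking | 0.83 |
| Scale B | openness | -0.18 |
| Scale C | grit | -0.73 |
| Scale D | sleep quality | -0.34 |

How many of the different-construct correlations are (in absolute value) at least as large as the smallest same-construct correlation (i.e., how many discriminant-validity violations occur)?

0

Convergent (same construct = sensation seeking): Scale A.
Smallest convergent = 0.83. Discriminant |r|: 0.18, 0.73, 0.34; count ≥ 0.83 → 0.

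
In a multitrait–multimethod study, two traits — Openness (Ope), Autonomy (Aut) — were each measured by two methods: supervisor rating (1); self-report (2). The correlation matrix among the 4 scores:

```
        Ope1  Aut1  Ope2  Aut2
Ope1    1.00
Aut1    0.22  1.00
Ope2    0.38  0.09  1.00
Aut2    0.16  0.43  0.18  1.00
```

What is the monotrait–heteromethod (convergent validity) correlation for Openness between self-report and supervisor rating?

Same trait (Ope), different methods: r(Ope2, Ope1) = 0.38.

0.38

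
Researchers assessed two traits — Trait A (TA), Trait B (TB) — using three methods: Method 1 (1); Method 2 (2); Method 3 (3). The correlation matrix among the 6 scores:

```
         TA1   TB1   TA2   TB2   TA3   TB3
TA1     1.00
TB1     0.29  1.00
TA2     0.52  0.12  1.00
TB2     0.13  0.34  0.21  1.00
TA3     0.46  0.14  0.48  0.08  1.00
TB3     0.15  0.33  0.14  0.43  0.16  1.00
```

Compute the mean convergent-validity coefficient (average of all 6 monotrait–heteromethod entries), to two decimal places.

0.43

Convergent values: 0.52, 0.46, 0.48, 0.34, 0.33, 0.43; mean = 2.56/6 = 0.43.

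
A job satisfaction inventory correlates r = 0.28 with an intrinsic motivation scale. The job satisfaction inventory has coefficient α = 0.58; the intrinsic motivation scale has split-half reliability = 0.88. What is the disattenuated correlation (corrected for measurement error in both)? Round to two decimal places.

r_true = r_obs / √(r_xx · r_yy) = 0.28 / √(0.58 × 0.88) = 0.28 / √0.5104 = 0.28 / 0.7144 ≈ 0.39.

0.39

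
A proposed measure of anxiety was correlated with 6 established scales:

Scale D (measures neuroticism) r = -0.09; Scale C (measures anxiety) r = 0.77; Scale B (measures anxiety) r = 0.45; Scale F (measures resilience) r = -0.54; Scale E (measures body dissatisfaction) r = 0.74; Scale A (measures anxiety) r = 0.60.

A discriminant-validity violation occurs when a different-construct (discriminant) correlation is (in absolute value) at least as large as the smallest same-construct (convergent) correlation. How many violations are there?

2

Convergent (same construct = anxiety): Scale C, Scale B, Scale A.
Smallest convergent = 0.45. Discriminant |r|: 0.09, 0.54, 0.74; count ≥ 0.45 → 2.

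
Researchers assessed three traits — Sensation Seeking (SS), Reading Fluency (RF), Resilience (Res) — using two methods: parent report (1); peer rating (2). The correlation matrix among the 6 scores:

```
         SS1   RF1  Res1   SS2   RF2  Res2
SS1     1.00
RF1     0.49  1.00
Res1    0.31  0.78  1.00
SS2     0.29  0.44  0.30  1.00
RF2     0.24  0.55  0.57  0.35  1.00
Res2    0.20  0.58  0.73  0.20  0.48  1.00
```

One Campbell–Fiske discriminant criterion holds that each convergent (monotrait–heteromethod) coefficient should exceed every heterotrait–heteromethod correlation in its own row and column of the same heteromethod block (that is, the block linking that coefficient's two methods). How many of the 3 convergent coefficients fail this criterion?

2

Each convergent coefficient versus the relevant comparison correlations:
SS (methods 1·2): 0.29 vs {0.24, 0.44, 0.20, 0.30} → fail.
RF (methods 1·2): 0.55 vs {0.44, 0.24, 0.58, 0.57} → fail.
Res (methods 1·2): 0.73 vs {0.30, 0.20, 0.57, 0.58} → pass.
2 of 3 fail.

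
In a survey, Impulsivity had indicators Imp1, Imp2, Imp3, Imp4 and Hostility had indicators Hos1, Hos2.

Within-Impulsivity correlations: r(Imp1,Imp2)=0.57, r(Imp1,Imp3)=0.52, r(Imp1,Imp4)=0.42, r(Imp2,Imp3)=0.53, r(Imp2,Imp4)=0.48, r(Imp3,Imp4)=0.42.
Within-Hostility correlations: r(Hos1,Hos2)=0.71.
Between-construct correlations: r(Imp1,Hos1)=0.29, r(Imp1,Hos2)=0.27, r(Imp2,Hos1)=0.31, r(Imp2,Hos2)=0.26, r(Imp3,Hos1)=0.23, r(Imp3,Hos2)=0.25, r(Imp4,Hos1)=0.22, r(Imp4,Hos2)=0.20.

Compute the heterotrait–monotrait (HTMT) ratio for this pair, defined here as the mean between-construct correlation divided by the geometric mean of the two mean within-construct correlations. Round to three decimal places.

Mean heterotrait r = 2.03/8 = 0.2538.
Mean within-Imp = 2.94/6 = 0.4900; mean within-Hos = 0.71/1 = 0.7100.
Geometric mean = √(0.4900 × 0.7100) = 0.5898.
HTMT = 0.2538 / 0.5898 = 0.430.

0.430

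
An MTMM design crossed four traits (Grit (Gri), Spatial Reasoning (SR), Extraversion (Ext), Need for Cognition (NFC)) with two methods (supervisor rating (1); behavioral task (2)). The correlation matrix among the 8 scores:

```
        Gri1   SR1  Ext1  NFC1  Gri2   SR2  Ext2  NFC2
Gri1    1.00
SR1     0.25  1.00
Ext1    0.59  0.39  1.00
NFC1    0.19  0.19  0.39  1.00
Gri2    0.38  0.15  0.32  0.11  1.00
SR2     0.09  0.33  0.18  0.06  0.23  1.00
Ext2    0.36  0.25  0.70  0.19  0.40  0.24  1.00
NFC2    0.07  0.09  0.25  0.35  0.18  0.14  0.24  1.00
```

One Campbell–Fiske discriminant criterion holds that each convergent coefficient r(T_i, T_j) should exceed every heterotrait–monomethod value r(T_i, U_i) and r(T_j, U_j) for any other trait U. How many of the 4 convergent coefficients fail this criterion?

Convergent coefficients and their comparison sets:
Gri (methods 1·2): 0.38 vs {0.25, 0.23, 0.59, 0.40, 0.19, 0.18} → fail.
SR (methods 1·2): 0.33 vs {0.25, 0.23, 0.39, 0.24, 0.19, 0.14} → fail.
Ext (methods 1·2): 0.70 vs {0.59, 0.40, 0.39, 0.24, 0.39, 0.24} → pass.
NFC (methods 1·2): 0.35 vs {0.19, 0.18, 0.19, 0.14, 0.39, 0.24} → fail.
3 of 4 fail.

3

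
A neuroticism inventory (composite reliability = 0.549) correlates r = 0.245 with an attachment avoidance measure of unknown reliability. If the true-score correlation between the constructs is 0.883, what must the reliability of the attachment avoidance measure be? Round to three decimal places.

0.140

r_true = r_obs / √(r_xx · r_yy) ⇒ 0.883 = 0.245 / √(0.549 · r_yy).
√(0.549 · r_yy) = 0.245 / 0.883 = 0.2775; 0.549 · r_yy = 0.0770; r_yy = 0.0770 / 0.549 ≈ 0.140.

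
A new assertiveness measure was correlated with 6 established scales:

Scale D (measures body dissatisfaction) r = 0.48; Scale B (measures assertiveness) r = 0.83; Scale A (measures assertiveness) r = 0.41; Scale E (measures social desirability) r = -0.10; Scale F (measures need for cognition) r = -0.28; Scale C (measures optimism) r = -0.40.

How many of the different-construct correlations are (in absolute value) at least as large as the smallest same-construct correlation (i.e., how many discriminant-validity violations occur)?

1

Convergent (same construct = assertiveness): Scale B, Scale A.
Smallest convergent = 0.41. Discriminant |r|: 0.48, 0.10, 0.28, 0.40; count ≥ 0.41 → 1.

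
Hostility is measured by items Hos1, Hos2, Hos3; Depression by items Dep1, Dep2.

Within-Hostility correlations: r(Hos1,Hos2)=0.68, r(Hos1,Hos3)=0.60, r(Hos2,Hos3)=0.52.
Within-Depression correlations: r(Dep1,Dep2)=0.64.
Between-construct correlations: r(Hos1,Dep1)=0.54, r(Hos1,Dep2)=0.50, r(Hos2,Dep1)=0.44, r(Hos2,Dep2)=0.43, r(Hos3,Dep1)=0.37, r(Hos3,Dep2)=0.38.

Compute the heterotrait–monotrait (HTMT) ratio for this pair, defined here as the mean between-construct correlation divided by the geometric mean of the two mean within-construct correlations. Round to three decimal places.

0.715

Between-construct mean = 2.66/6 = 0.4433.
Mean within-Hos = 1.80/3 = 0.6000; mean within-Dep = 0.64/1 = 0.6400.
Geometric mean = √(0.6000 × 0.6400) = 0.6197.
HTMT = 0.4433 / 0.6197 = 0.715.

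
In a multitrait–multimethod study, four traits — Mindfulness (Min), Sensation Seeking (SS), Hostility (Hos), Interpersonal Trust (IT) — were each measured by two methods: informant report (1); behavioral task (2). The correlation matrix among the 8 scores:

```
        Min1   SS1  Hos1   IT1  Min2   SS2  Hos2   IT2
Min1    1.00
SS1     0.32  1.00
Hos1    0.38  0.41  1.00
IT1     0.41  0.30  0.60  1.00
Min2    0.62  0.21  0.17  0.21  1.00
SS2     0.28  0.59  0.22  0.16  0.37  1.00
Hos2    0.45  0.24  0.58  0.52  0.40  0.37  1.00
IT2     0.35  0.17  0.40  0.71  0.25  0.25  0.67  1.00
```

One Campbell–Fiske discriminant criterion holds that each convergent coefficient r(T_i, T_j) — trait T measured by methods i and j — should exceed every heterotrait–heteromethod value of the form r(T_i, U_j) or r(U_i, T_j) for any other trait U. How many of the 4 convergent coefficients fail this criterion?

Convergent coefficients and their comparison sets:
Min (methods 1·2): 0.62 vs {0.28, 0.21, 0.45, 0.17, 0.35, 0.21} → pass.
SS (methods 1·2): 0.59 vs {0.21, 0.28, 0.24, 0.22, 0.17, 0.16} → pass.
Hos (methods 1·2): 0.58 vs {0.17, 0.45, 0.22, 0.24, 0.40, 0.52} → pass.
IT (methods 1·2): 0.71 vs {0.21, 0.35, 0.16, 0.17, 0.52, 0.40} → pass.
0 of 4 fail.

0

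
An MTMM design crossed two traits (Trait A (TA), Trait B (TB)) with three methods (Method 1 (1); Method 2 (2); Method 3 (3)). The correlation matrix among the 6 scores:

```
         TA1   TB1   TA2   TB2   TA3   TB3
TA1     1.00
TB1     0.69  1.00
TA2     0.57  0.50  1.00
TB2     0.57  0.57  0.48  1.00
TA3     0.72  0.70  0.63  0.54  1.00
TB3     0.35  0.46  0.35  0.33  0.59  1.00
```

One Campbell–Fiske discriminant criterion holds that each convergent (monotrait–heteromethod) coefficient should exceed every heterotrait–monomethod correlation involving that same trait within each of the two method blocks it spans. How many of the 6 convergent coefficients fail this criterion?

Each convergent coefficient versus the relevant comparison correlations:
TA (methods 1·2): 0.57 vs {0.69, 0.48} → fail.
TA (methods 1·3): 0.72 vs {0.69, 0.59} → pass.
TA (methods 2·3): 0.63 vs {0.48, 0.59} → pass.
TB (methods 1·2): 0.57 vs {0.69, 0.48} → fail.
TB (methods 1·3): 0.46 vs {0.69, 0.59} → fail.
TB (methods 2·3): 0.33 vs {0.48, 0.59} → fail.
4 of 6 fail.

4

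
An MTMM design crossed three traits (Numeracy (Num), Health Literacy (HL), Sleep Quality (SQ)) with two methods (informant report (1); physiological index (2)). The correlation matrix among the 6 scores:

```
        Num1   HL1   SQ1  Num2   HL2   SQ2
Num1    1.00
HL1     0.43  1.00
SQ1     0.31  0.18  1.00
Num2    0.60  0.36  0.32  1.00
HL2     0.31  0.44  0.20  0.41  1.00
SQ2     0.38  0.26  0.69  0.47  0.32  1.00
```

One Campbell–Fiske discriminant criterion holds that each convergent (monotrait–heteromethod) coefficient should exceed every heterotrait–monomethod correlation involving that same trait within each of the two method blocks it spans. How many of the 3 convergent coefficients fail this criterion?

0

Checking each validity diagonal entry against its comparison values:
Num (methods 1·2): 0.60 vs {0.43, 0.41, 0.31, 0.47} → pass.
HL (methods 1·2): 0.44 vs {0.43, 0.41, 0.18, 0.32} → pass.
SQ (methods 1·2): 0.69 vs {0.31, 0.47, 0.18, 0.32} → pass.
0 of 3 fail.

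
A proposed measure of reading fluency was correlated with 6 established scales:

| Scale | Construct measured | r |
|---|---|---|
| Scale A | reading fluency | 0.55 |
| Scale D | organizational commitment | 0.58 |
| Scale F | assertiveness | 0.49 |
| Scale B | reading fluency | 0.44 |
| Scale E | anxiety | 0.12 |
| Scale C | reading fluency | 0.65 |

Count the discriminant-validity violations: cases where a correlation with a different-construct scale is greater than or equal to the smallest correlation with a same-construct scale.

2

Convergent (same construct = reading fluency): Scale A, Scale B, Scale C.
Smallest convergent = 0.44. Discriminant values: 0.58, 0.49, 0.12; count ≥ 0.44 → 2.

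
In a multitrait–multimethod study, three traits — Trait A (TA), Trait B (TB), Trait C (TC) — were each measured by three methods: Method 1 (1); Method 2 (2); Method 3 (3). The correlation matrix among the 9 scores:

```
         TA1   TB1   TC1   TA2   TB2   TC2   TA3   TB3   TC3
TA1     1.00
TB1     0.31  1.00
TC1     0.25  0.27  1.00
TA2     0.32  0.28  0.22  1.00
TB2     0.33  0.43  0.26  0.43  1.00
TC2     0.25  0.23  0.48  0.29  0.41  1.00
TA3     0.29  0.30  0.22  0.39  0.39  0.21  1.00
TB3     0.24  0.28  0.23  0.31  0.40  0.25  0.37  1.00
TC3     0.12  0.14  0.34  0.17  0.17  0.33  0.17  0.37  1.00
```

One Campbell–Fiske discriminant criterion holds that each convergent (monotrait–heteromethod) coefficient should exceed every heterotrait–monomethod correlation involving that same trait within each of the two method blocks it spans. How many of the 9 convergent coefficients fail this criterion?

8

Each convergent coefficient versus the relevant comparison correlations:
TA (methods 1·2): 0.32 vs {0.31, 0.43, 0.25, 0.29} → fail.
TA (methods 1·3): 0.29 vs {0.31, 0.37, 0.25, 0.17} → fail.
TA (methods 2·3): 0.39 vs {0.43, 0.37, 0.29, 0.17} → fail.
TB (methods 1·2): 0.43 vs {0.31, 0.43, 0.27, 0.41} → fail.
TB (methods 1·3): 0.28 vs {0.31, 0.37, 0.27, 0.37} → fail.
TB (methods 2·3): 0.40 vs {0.43, 0.37, 0.41, 0.37} → fail.
TC (methods 1·2): 0.48 vs {0.25, 0.29, 0.27, 0.41} → pass.
TC (methods 1·3): 0.34 vs {0.25, 0.17, 0.27, 0.37} → fail.
TC (methods 2·3): 0.33 vs {0.29, 0.17, 0.41, 0.37} → fail.
8 of 9 fail.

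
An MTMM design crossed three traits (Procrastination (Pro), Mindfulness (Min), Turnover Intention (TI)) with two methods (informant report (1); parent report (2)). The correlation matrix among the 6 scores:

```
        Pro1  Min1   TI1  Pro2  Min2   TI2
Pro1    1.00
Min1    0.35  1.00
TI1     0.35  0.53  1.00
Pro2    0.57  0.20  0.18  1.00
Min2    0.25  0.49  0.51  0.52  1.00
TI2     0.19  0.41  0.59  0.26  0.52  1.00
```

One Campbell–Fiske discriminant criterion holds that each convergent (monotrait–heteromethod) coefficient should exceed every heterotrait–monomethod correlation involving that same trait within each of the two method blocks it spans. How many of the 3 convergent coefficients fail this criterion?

Checking each validity diagonal entry against its comparison values:
Pro (methods 1·2): 0.57 vs {0.35, 0.52, 0.35, 0.26} → pass.
Min (methods 1·2): 0.49 vs {0.35, 0.52, 0.53, 0.52} → fail.
TI (methods 1·2): 0.59 vs {0.35, 0.26, 0.53, 0.52} → pass.
1 of 3 fail.

1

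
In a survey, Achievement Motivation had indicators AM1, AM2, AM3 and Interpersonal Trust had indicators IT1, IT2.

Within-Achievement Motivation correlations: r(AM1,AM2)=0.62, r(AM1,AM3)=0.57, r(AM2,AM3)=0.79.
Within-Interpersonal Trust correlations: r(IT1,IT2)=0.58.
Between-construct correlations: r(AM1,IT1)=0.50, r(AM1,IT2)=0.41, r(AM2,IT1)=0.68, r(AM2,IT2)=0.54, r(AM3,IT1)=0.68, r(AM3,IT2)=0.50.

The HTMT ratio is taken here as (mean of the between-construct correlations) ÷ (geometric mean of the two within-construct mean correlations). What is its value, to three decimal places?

0.892

Mean heterotrait r = 3.31/6 = 0.5517.
Mean within-AM = 1.98/3 = 0.6600; mean within-IT = 0.58/1 = 0.5800.
Geometric mean = √(0.6600 × 0.5800) = 0.6187.
HTMT = 0.5517 / 0.6187 = 0.892.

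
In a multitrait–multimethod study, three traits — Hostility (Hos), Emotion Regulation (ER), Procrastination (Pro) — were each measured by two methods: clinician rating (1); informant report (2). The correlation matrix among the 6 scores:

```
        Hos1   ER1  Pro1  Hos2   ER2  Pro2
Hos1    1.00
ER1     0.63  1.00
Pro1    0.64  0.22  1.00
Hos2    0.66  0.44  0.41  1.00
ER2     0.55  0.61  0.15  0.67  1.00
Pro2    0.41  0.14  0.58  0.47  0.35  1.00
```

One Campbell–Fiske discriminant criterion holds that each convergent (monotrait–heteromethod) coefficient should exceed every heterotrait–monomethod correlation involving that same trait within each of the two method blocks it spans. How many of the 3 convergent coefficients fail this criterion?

Each convergent coefficient versus the relevant comparison correlations:
Hos (methods 1·2): 0.66 vs {0.63, 0.67, 0.64, 0.47} → fail.
ER (methods 1·2): 0.61 vs {0.63, 0.67, 0.22, 0.35} → fail.
Pro (methods 1·2): 0.58 vs {0.64, 0.47, 0.22, 0.35} → fail.
3 of 3 fail.

3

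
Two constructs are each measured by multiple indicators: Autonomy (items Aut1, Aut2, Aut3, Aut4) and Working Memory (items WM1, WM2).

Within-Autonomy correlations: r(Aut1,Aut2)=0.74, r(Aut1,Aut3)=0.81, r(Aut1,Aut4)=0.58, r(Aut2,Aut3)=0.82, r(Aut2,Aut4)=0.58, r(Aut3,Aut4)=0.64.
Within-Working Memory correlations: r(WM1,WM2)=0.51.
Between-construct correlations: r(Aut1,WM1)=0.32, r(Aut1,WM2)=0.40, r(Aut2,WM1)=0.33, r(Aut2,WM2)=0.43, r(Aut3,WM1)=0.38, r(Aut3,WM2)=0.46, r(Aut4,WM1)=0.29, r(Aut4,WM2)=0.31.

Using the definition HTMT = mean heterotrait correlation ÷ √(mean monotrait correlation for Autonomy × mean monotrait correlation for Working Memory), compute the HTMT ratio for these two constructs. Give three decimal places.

Between-construct mean = 2.92/8 = 0.3650.
Mean within-Aut = 4.17/6 = 0.6950; mean within-WM = 0.51/1 = 0.5100.
Geometric mean = √(0.6950 × 0.5100) = 0.5954.
HTMT = 0.3650 / 0.5954 = 0.613.

0.613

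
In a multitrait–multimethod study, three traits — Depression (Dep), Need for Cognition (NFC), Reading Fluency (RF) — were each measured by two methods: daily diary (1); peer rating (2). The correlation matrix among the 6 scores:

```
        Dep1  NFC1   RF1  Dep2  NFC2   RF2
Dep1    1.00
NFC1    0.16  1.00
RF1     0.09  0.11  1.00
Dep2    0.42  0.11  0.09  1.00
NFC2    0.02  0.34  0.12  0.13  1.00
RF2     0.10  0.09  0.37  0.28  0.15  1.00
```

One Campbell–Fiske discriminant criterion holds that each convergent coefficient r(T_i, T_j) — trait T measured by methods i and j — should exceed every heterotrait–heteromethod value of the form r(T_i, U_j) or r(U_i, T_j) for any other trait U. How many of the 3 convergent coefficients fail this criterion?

0

Each convergent coefficient versus the relevant comparison correlations:
Dep (methods 1·2): 0.42 vs {0.02, 0.11, 0.10, 0.09} → pass.
NFC (methods 1·2): 0.34 vs {0.11, 0.02, 0.09, 0.12} → pass.
RF (methods 1·2): 0.37 vs {0.09, 0.10, 0.12, 0.09} → pass.
0 of 3 fail.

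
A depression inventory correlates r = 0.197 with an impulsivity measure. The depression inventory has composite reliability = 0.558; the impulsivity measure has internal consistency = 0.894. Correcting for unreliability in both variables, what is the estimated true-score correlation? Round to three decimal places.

0.279

r_true = r_obs / √(r_xx · r_yy) = 0.197 / √(0.558 × 0.894) = 0.197 / √0.498852 = 0.197 / 0.7063 ≈ 0.279.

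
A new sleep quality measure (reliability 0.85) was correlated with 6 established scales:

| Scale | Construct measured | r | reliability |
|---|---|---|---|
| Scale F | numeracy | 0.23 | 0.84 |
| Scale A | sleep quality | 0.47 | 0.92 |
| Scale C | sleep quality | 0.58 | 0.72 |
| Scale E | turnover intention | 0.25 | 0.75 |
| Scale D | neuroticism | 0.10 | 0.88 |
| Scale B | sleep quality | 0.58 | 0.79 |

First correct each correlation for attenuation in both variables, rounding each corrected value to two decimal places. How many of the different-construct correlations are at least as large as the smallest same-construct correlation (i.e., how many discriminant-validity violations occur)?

Disattenuated r (r / √(r_scale · r_new)):
  Scale F (disc): 0.23 / √(0.84·0.85) = 0.27
  Scale A (conv): 0.47 / √(0.92·0.85) = 0.53
  Scale C (conv): 0.58 / √(0.72·0.85) = 0.74
  Scale E (disc): 0.25 / √(0.75·0.85) = 0.31
  Scale D (disc): 0.10 / √(0.88·0.85) = 0.12
  Scale B (conv): 0.58 / √(0.79·0.85) = 0.71
Smallest convergent = 0.53. Discriminant values: 0.27, 0.31, 0.12; count ≥ 0.53 → 0.

0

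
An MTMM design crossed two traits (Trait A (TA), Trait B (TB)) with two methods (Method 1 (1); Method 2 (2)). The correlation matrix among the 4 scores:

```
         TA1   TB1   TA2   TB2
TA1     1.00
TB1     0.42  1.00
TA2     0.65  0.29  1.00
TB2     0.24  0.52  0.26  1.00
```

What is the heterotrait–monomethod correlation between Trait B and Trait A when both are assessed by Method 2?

Different traits, same method: r(TB2, TA2) = 0.26.

0.26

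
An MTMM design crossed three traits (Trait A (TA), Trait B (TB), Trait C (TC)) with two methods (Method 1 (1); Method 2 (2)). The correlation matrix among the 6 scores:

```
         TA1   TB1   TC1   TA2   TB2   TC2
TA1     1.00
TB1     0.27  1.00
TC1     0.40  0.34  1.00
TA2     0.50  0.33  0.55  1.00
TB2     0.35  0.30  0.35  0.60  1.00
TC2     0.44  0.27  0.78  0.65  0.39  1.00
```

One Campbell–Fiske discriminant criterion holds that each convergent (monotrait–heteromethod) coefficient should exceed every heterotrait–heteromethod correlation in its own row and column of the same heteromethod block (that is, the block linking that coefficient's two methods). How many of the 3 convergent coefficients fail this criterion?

2

Each convergent coefficient versus the relevant comparison correlations:
TA (methods 1·2): 0.50 vs {0.35, 0.33, 0.44, 0.55} → fail.
TB (methods 1·2): 0.30 vs {0.33, 0.35, 0.27, 0.35} → fail.
TC (methods 1·2): 0.78 vs {0.55, 0.44, 0.35, 0.27} → pass.
2 of 3 fail.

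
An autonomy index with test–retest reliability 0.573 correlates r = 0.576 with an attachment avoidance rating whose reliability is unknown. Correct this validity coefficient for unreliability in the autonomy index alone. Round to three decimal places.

Single correction: r_c = r_obs / √r_xx = 0.576 / √0.573 = 0.576 / 0.7570 ≈ 0.761.

0.761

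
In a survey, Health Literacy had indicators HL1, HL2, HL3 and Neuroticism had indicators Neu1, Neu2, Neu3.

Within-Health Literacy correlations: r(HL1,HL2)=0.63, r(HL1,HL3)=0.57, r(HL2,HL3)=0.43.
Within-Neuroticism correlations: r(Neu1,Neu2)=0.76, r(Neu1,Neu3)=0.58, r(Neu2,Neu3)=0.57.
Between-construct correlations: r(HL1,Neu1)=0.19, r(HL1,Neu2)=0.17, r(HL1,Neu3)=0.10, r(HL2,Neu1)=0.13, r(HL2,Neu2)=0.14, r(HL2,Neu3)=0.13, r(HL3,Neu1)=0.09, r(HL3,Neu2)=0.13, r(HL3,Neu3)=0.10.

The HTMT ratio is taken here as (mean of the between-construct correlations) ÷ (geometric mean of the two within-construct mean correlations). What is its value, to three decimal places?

Between-construct mean = 1.18/9 = 0.1311.
Mean within-HL = 1.63/3 = 0.5433; mean within-Neu = 1.91/3 = 0.6367.
Geometric mean = √(0.5433 × 0.6367) = 0.5881.
HTMT = 0.1311 / 0.5881 = 0.223.

0.223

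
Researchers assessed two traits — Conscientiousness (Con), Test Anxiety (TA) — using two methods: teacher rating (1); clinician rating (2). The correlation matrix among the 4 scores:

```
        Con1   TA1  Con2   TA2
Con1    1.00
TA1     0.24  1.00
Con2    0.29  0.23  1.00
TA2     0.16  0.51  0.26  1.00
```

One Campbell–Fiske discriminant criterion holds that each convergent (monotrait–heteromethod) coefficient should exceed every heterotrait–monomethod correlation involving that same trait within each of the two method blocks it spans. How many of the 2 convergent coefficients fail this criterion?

Convergent coefficients and their comparison sets:
Con (methods 1·2): 0.29 vs {0.24, 0.26} → pass.
TA (methods 1·2): 0.51 vs {0.24, 0.26} → pass.
0 of 2 fail.

0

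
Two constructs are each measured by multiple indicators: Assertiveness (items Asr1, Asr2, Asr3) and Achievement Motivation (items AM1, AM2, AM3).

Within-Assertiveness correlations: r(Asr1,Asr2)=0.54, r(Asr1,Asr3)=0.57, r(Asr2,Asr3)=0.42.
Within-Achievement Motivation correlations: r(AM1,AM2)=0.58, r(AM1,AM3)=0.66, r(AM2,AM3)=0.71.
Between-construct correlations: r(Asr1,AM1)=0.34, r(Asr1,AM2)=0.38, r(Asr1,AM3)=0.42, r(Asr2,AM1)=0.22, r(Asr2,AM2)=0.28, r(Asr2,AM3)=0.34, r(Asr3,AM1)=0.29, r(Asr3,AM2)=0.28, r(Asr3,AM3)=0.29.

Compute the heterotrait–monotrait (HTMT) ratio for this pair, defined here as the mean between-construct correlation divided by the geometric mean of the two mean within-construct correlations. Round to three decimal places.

0.548

Mean heterotrait r = 2.84/9 = 0.3156.
Mean within-Asr = 1.53/3 = 0.5100; mean within-AM = 1.95/3 = 0.6500.
Geometric mean = √(0.5100 × 0.6500) = 0.5758.
HTMT = 0.3156 / 0.5758 = 0.548.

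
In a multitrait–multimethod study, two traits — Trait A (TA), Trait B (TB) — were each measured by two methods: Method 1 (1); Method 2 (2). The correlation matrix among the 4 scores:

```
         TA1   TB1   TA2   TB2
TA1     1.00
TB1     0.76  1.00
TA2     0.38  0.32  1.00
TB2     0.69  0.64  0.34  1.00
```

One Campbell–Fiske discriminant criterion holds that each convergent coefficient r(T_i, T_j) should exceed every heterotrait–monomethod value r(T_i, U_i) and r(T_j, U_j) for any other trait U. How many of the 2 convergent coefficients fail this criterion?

Checking each validity diagonal entry against its comparison values:
TA (methods 1·2): 0.38 vs {0.76, 0.34} → fail.
TB (methods 1·2): 0.64 vs {0.76, 0.34} → fail.
2 of 2 fail.

2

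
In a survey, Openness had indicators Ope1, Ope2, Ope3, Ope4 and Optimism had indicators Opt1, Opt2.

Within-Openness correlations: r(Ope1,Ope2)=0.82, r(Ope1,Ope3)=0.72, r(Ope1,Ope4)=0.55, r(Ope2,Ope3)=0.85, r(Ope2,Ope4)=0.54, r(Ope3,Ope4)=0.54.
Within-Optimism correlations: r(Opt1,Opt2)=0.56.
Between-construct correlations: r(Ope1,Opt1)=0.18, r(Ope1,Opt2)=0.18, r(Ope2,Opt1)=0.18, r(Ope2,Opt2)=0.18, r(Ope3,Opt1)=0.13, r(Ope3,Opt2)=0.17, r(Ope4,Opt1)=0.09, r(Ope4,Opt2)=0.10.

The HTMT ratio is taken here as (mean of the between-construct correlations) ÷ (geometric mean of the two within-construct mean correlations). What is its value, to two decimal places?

Between-construct mean = 1.21/8 = 0.1513.
Mean within-Ope = 4.02/6 = 0.6700; mean within-Opt = 0.56/1 = 0.5600.
Geometric mean = √(0.6700 × 0.5600) = 0.6125.
HTMT = 0.1513 / 0.6125 = 0.25.

0.25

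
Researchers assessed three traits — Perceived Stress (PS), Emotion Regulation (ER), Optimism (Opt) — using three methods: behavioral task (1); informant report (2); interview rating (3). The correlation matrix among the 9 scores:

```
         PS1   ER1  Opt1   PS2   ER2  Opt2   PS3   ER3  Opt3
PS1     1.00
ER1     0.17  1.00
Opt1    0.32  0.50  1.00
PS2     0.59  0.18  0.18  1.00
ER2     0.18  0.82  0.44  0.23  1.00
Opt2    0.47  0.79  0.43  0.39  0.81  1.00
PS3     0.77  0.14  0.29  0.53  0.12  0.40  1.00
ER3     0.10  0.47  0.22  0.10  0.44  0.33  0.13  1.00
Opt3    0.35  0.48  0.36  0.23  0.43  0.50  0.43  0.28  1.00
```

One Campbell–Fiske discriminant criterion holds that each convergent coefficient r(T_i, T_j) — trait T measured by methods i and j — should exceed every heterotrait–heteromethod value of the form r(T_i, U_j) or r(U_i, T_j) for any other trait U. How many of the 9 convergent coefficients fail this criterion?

3

Each convergent coefficient versus the relevant comparison correlations:
PS (methods 1·2): 0.59 vs {0.18, 0.18, 0.47, 0.18} → pass.
PS (methods 1·3): 0.77 vs {0.10, 0.14, 0.35, 0.29} → pass.
PS (methods 2·3): 0.53 vs {0.10, 0.12, 0.23, 0.40} → pass.
ER (methods 1·2): 0.82 vs {0.18, 0.18, 0.79, 0.44} → pass.
ER (methods 1·3): 0.47 vs {0.14, 0.10, 0.48, 0.22} → fail.
ER (methods 2·3): 0.44 vs {0.12, 0.10, 0.43, 0.33} → pass.
Opt (methods 1·2): 0.43 vs {0.18, 0.47, 0.44, 0.79} → fail.
Opt (methods 1·3): 0.36 vs {0.29, 0.35, 0.22, 0.48} → fail.
Opt (methods 2·3): 0.50 vs {0.40, 0.23, 0.33, 0.43} → pass.
3 of 9 fail.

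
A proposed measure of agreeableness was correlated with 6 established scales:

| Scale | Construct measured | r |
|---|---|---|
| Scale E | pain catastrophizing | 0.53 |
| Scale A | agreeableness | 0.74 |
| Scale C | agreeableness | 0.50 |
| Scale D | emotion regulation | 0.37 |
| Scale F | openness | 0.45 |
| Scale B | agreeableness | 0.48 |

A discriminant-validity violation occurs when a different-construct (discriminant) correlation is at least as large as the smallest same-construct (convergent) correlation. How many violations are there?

Convergent (same construct = agreeableness): Scale A, Scale C, Scale B.
Smallest convergent = 0.48. Discriminant values: 0.53, 0.37, 0.45; count ≥ 0.48 → 1.

1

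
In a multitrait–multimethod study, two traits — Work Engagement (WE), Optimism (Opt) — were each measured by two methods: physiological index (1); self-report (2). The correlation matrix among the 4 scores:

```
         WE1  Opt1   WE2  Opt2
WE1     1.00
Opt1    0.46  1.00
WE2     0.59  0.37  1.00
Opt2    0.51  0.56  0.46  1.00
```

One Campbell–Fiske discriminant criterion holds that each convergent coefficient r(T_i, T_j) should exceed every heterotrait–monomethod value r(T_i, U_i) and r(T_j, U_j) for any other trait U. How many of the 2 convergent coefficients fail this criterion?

0

Checking each validity diagonal entry against its comparison values:
WE (methods 1·2): 0.59 vs {0.46, 0.46} → pass.
Opt (methods 1·2): 0.56 vs {0.46, 0.46} → pass.
0 of 2 fail.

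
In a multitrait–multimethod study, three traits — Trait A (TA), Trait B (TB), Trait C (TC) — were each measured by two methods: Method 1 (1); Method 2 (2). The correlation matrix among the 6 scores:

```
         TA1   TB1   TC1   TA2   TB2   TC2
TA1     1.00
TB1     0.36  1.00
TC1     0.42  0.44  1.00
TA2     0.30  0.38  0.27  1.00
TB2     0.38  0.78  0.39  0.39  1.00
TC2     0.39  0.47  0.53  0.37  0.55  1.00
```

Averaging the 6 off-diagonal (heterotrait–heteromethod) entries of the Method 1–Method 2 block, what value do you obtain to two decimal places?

HTHM values (method 1 × method 2): 0.38, 0.39, 0.38, 0.47, 0.27, 0.39; mean = 2.28/6 = 0.38.

0.38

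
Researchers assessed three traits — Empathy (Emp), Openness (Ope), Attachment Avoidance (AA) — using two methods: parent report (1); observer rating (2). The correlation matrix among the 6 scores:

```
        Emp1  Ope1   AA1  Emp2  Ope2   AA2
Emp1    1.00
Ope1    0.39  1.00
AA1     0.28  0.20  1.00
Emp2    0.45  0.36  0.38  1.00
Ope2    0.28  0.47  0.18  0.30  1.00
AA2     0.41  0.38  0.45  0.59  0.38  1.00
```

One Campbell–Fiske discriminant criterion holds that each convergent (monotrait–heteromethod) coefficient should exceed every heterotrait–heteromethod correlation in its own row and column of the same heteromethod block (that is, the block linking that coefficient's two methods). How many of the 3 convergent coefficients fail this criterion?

0

Checking each validity diagonal entry against its comparison values:
Emp (methods 1·2): 0.45 vs {0.28, 0.36, 0.41, 0.38} → pass.
Ope (methods 1·2): 0.47 vs {0.36, 0.28, 0.38, 0.18} → pass.
AA (methods 1·2): 0.45 vs {0.38, 0.41, 0.18, 0.38} → pass.
0 of 3 fail.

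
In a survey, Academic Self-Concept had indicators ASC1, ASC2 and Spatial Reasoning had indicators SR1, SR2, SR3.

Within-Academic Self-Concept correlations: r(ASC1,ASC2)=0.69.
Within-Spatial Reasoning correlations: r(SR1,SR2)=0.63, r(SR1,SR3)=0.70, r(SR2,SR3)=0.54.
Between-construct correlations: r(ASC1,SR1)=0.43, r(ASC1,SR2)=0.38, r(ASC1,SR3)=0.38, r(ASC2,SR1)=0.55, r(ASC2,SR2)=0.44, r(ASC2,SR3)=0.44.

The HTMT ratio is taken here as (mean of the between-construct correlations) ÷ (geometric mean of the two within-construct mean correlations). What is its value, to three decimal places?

Mean between = 2.62/6 = 0.4367.
Mean within-ASC = 0.69/1 = 0.6900; mean within-SR = 1.87/3 = 0.6233.
Geometric mean = √(0.6900 × 0.6233) = 0.6558.
HTMT = 0.4367 / 0.6558 = 0.666.

0.666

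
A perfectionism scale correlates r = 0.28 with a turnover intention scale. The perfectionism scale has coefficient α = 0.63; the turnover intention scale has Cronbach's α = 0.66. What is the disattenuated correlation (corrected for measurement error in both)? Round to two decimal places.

r_true = r_obs / √(r_xx · r_yy) = 0.28 / √(0.63 × 0.66) = 0.28 / √0.4158 = 0.28 / 0.6448 ≈ 0.43.

0.43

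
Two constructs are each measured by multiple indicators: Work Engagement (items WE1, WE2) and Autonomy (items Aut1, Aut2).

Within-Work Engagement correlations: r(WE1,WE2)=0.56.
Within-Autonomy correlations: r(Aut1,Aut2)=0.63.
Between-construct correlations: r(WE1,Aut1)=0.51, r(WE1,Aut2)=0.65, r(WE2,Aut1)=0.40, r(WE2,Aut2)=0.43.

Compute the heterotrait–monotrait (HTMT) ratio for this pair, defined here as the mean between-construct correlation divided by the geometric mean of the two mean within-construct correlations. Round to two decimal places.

Mean heterotrait r = 1.99/4 = 0.4975.
Mean within-WE = 0.56/1 = 0.5600; mean within-Aut = 0.63/1 = 0.6300.
Geometric mean = √(0.5600 × 0.6300) = 0.5940.
HTMT = 0.4975 / 0.5940 = 0.84.

0.84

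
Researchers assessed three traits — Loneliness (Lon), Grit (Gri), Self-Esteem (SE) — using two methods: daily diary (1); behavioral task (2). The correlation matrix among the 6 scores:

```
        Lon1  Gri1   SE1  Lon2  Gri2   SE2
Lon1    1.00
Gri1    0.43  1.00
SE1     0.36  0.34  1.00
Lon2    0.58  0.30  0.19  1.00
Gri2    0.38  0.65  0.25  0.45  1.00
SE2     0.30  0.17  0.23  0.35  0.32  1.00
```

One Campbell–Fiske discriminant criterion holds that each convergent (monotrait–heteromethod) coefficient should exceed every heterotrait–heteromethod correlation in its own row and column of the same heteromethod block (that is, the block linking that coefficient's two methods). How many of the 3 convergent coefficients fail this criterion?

Convergent coefficients and their comparison sets:
Lon (methods 1·2): 0.58 vs {0.38, 0.30, 0.30, 0.19} → pass.
Gri (methods 1·2): 0.65 vs {0.30, 0.38, 0.17, 0.25} → pass.
SE (methods 1·2): 0.23 vs {0.19, 0.30, 0.25, 0.17} → fail.
1 of 3 fail.

1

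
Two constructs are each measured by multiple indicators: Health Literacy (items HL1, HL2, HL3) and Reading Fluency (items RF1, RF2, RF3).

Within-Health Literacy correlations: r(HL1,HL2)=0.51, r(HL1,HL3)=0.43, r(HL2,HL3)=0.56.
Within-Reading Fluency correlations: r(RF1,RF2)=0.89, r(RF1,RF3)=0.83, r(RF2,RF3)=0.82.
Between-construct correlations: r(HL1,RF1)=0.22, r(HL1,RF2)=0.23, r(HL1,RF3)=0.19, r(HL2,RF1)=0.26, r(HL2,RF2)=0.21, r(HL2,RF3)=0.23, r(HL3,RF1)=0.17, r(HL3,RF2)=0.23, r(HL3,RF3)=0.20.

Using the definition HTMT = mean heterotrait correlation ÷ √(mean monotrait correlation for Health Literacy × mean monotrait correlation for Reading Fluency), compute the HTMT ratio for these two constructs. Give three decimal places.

0.331

Between-construct mean = 1.94/9 = 0.2156.
Mean within-HL = 1.50/3 = 0.5000; mean within-RF = 2.54/3 = 0.8467.
Geometric mean = √(0.5000 × 0.8467) = 0.6507.
HTMT = 0.2156 / 0.6507 = 0.331.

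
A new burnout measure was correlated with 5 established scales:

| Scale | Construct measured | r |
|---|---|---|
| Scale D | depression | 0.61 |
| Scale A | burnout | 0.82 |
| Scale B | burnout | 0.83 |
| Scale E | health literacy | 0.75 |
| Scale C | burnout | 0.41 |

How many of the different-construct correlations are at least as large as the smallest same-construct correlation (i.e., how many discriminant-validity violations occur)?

2

Convergent (same construct = burnout): Scale A, Scale B, Scale C.
Smallest convergent = 0.41. Discriminant values: 0.61, 0.75; count ≥ 0.41 → 2.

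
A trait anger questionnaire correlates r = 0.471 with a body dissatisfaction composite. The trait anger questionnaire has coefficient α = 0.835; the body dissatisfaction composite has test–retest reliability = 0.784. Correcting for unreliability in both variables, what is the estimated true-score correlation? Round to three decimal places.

r_true = r_obs / √(r_xx · r_yy) = 0.471 / √(0.835 × 0.784) = 0.471 / √0.654640 = 0.471 / 0.8091 ≈ 0.582.

0.582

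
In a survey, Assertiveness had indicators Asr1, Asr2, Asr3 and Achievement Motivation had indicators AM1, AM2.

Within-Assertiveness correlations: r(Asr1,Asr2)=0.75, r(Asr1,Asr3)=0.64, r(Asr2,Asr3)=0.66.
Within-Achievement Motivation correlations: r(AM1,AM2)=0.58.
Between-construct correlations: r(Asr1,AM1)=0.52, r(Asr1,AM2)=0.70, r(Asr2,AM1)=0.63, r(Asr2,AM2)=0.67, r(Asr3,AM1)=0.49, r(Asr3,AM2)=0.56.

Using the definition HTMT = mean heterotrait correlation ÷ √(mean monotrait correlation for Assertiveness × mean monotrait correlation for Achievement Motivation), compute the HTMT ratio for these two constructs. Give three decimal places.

0.945

Between-construct mean = 3.57/6 = 0.5950.
Mean within-Asr = 2.05/3 = 0.6833; mean within-AM = 0.58/1 = 0.5800.
Geometric mean = √(0.6833 × 0.5800) = 0.6295.
HTMT = 0.5950 / 0.6295 = 0.945.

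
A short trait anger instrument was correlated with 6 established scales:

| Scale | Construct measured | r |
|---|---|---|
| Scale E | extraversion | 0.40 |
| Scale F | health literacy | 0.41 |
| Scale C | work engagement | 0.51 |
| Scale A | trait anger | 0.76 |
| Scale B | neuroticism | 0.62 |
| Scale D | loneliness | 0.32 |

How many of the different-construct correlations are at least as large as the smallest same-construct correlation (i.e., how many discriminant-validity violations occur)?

Convergent (same construct = trait anger): Scale A.
Smallest convergent = 0.76. Discriminant values: 0.40, 0.41, 0.51, 0.62, 0.32; count ≥ 0.76 → 0.

0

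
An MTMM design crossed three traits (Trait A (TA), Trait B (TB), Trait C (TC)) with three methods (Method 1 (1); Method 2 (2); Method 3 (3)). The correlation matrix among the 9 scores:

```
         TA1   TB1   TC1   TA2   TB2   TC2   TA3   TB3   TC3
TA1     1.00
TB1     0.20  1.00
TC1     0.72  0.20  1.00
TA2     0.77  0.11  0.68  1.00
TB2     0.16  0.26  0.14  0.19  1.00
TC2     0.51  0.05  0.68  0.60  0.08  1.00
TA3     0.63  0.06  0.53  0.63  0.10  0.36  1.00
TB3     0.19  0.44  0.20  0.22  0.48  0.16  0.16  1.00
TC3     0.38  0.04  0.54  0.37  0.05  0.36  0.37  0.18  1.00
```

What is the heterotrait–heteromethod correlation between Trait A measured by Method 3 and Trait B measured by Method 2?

Different traits and methods: r(TA3, TB2) = 0.10.

0.10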